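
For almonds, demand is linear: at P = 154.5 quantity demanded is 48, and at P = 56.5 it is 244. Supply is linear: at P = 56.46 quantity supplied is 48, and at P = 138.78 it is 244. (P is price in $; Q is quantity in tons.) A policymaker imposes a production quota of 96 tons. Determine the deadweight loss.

Demand slope = (56.5 − 154.5)/(244 − 48) = −0.5, so P = 178.5 − 0.5Q.
Supply slope = (138.78 − 56.46)/(244 − 48) = 0.42, so P = 36.3 + 0.42Q.
Competitive equilibrium: 178.5 − 0.5Q = 36.3 + 0.42Q → Q* = 154.5652, P* = 101.2174.
At Q = 96: demand price = 178.5 − 0.5·96 = 130.5; supply price = 36.3 + 0.42·96 = 76.62.
ΔQ = 154.5652 − 96 = 58.5652; wedge = 130.5 − 76.62 = 53.88.
Welfare loss = ½ × 58.5652 × 53.88 = $1577.75.

$1577.75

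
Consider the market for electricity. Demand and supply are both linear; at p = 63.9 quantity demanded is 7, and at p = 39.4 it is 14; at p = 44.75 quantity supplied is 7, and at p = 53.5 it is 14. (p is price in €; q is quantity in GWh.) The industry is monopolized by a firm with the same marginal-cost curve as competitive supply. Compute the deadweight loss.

€52.02

Demand slope = (39.4 − 63.9)/(14 − 7) = −3.5, so p = 88.4 − 3.5q.
Supply slope = (53.5 − 44.75)/(14 − 7) = 1.25, so p = 36 + 1.25q.
Competitive equilibrium: 88.4 − 3.5q = 36 + 1.25q → q* = 11.0316, p* = 49.7895.
Marginal revenue: MR = 88.4 − 7q. Set MR = MC: 88.4 − 7q = 36 + 1.25q → q_m = 6.3515.
Price p_m = 88.4 − 3.5·6.3515 = 66.1698; MC(q_m) = 36 + 1.25·6.3515 = 43.9394.
Competitive q* = 11.0316, so Δq = 4.6801; wedge = 66.1698 − 43.9394 = 22.2304.
DWL = ½ × 4.6801 × 22.2304 = €52.02.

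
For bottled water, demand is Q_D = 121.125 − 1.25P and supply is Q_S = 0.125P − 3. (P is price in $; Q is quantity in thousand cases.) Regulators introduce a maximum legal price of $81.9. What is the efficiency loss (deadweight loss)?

In inverse form: demand P = 96.9 − 0.8Q, supply P = 24 + 8Q.
Competitive equilibrium: 96.9 − 0.8Q = 24 + 8Q → Q* = 8.2841, P* = 90.2727.
At the ceiling P = 81.9, quantity supplied = (81.9 − 24)/8 = 7.2375.
Willingness to pay at Q' = 7.2375: 96.9 − 0.8·7.2375 = 91.11.
ΔQ = 8.2841 − 7.2375 = 1.0466; wedge = 91.11 − 81.9 = 9.21.
DWL = ½ × 1.0466 × 9.21 = $4.82 thousand.

$4.82 thousand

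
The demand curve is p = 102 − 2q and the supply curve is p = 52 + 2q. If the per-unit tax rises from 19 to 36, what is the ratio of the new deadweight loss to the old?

3.590

Competitive equilibrium: 102 − 2q = 52 + 2q → q* = 12.5, p* = 77.
For a per-unit tax t: Δq = t/4, so DWL = ½·t·(t/4) = t²/8.
At t = 19: DWL = 45.125. At t = 36: DWL = 162.
Ratio = (36/19)² = 3.590.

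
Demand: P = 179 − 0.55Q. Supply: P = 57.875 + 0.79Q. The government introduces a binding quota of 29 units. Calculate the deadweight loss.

2525.20

Competitive equilibrium: 179 − 0.55Q = 57.875 + 0.79Q → Q* = 90.3918, P* = 129.2845.
At Q = 29: demand price = 179 − 0.55·29 = 163.05; supply price = 57.875 + 0.79·29 = 80.785.
ΔQ = 90.3918 − 29 = 61.3918; wedge = 163.05 − 80.785 = 82.265.
Welfare loss = ½ × 61.3918 × 82.265 = 2525.20.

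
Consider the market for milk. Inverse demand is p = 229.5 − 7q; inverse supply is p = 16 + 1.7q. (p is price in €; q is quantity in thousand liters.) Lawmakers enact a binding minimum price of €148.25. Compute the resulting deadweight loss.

Competitive equilibrium: 229.5 − 7q = 16 + 1.7q → q* = 24.5402, p* = 57.7184.
At the floor p = 148.25, quantity demanded = (229.5 − 148.25)/7 = 11.6071.
Sellers' marginal cost at q' = 11.6071: 16 + 1.7·11.6071 = 35.7321.
Δq = 24.5402 − 11.6071 = 12.9331; wedge = 148.25 − 35.7321 = 112.5179.
DWL = ½ × 12.9331 × 112.5179 = €727.60 thousand.

€727.60 thousand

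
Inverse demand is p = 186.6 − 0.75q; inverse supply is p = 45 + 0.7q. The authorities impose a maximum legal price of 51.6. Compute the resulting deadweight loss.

5643.35

Competitive equilibrium: 186.6 − 0.75q = 45 + 0.7q → q* = 97.6552, p* = 113.3586.
At the ceiling p = 51.6, quantity supplied = (51.6 − 45)/0.7 = 9.4286.
Willingness to pay at q' = 9.4286: 186.6 − 0.75·9.4286 = 179.5286.
Δq = 97.6552 − 9.4286 = 88.2266; wedge = 179.5286 − 51.6 = 127.9286.
DWL = ½ × 88.2266 × 127.9286 = 5643.35.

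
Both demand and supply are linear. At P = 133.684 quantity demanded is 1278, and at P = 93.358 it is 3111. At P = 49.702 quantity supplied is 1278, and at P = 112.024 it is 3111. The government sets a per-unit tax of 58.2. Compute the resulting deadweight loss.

30243.21

Demand slope = (93.358 − 133.684)/(3111 − 1278) = −0.022, so P = 161.8 − 0.022Q.
Supply slope = (112.024 − 49.702)/(3111 − 1278) = 0.034, so P = 6.25 + 0.034Q.
Competitive equilibrium: 161.8 − 0.022Q = 6.25 + 0.034Q → Q* = 2777.6786, P* = 100.6911.
With the tax, the buyer price exceeds the seller price by 58.2: (161.8 − 0.022Q) − (6.25 + 0.034Q) = 58.2 → Q' = 1738.3929.
ΔQ = 2777.6786 − 1738.3929 = 1039.2857; the wedge equals the tax, 58.2.
The triangle = ½ × 1039.2857 × 58.2 = 30243.21.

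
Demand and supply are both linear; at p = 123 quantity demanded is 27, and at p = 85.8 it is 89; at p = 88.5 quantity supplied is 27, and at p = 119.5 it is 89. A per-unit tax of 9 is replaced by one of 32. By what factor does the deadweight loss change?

Demand slope = (85.8 − 123)/(89 − 27) = −0.6, so p = 139.2 − 0.6q.
Supply slope = (119.5 − 88.5)/(89 − 27) = 0.5, so p = 75 + 0.5q.
Competitive equilibrium: 139.2 − 0.6q = 75 + 0.5q → q* = 58.3636, p* = 104.1818.
For a per-unit tax t: Δq = t/1.1, so DWL = ½·t·(t/1.1) = t²/2.2.
At t = 9: DWL = 36.818. At t = 32: DWL = 465.455.
Ratio = (32/9)² = 12.642.

12.642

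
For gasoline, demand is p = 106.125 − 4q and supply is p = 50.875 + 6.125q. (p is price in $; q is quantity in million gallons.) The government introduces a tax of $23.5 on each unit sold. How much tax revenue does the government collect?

$73.69 million

Competitive equilibrium: 106.125 − 4q = 50.875 + 6.125q → q* = 5.4568, p* = 84.2978.
With the tax, the buyer price exceeds the seller price by 23.5: (106.125 − 4q) − (50.875 + 6.125q) = 23.5 → q' = 3.1358.
Tax revenue = 23.5 × 3.1358 = $73.69 million.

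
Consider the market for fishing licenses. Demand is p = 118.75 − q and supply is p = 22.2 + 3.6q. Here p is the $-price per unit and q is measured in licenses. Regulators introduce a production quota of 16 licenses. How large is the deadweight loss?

Competitive equilibrium: 118.75 − q = 22.2 + 3.6q → q* = 20.9891, p* = 97.7609.
At q = 16: demand price = 118.75 − 1·16 = 102.75; supply price = 22.2 + 3.6·16 = 79.8.
Δq = 20.9891 − 16 = 4.9891; wedge = 102.75 − 79.8 = 22.95.
The triangle = ½ × 4.9891 × 22.95 = $57.25.

$57.25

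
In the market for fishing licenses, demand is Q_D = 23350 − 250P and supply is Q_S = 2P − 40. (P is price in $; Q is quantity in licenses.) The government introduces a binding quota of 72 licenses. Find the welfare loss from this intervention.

In inverse form: demand P = 93.4 − 0.004Q, supply P = 20 + 0.5Q.
Competitive equilibrium: 93.4 − 0.004Q = 20 + 0.5Q → Q* = 145.6349, P* = 92.8175.
At Q = 72: demand price = 93.4 − 0.004·72 = 93.112; supply price = 20 + 0.5·72 = 56.
ΔQ = 145.6349 − 72 = 73.6349; wedge = 93.112 − 56 = 37.112.
The triangle = ½ × 73.6349 × 37.112 = $1366.37.

$1366.37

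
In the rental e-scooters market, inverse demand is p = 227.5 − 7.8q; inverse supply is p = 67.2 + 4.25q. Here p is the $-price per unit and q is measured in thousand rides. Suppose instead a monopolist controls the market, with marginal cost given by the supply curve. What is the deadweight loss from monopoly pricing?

$164.63 thousand

Competitive equilibrium: 227.5 − 7.8q = 67.2 + 4.25q → q* = 13.3029, p* = 123.7373.
Marginal revenue: MR = 227.5 − 15.6q. Set MR = MC: 227.5 − 15.6q = 67.2 + 4.25q → q_m = 8.0756.
Price p_m = 227.5 − 7.8·8.0756 = 164.5103; MC(q_m) = 67.2 + 4.25·8.0756 = 101.5213.
Competitive q* = 13.3029, so Δq = 5.2273; wedge = 164.5103 − 101.5213 = 62.989.
Deadweight loss = ½ × 5.2273 × 62.989 = $164.63 thousand.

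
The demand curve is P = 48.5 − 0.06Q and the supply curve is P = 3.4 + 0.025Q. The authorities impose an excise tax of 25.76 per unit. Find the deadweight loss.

Competitive equilibrium: 48.5 − 0.06Q = 3.4 + 0.025Q → Q* = 530.5882, P* = 16.6647.
With the tax, the buyer price exceeds the seller price by 25.76: (48.5 − 0.06Q) − (3.4 + 0.025Q) = 25.76 → Q' = 227.5294.
ΔQ = 530.5882 − 227.5294 = 303.0588; the wedge equals the tax, 25.76.
Welfare loss = ½ × 303.0588 × 25.76 = 3903.40.

3903.40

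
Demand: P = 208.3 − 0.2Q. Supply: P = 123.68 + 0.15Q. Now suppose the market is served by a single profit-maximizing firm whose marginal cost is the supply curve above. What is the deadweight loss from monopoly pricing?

1352.64

Competitive equilibrium: 208.3 − 0.2Q = 123.68 + 0.15Q → Q* = 241.7714, P* = 159.9457.
Marginal revenue: MR = 208.3 − 0.4Q. Set MR = MC: 208.3 − 0.4Q = 123.68 + 0.15Q → Q_m = 153.8545.
Price P_m = 208.3 − 0.2·153.8545 = 177.5291; MC(Q_m) = 123.68 + 0.15·153.8545 = 146.7582.
Competitive Q* = 241.7714, so ΔQ = 87.9169; wedge = 177.5291 − 146.7582 = 30.7709.
Welfare loss = ½ × 87.9169 × 30.7709 = 1352.64.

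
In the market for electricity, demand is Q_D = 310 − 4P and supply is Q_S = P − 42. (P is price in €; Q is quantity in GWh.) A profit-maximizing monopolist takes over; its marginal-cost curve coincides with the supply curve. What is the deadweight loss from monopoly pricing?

In inverse form: demand P = 77.5 − 0.25Q, supply P = 42 + Q.
Competitive equilibrium: 77.5 − 0.25Q = 42 + Q → Q* = 28.4, P* = 70.4.
Marginal revenue: MR = 77.5 − 0.5Q. Set MR = MC: 77.5 − 0.5Q = 42 + Q → Q_m = 23.6667.
Price P_m = 77.5 − 0.25·23.6667 = 71.5833; MC(Q_m) = 42 + 1·23.6667 = 65.6667.
Competitive Q* = 28.4, so ΔQ = 4.7333; wedge = 71.5833 − 65.6667 = 5.9166.
Welfare loss = ½ × 4.7333 × 5.9166 = €14.

€14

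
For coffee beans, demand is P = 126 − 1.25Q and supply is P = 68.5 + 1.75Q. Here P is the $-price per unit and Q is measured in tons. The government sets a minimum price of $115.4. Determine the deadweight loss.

Competitive equilibrium: 126 − 1.25Q = 68.5 + 1.75Q → Q* = 19.1667, P* = 102.0417.
At the floor P = 115.4, quantity demanded = (126 − 115.4)/1.25 = 8.48.
Sellers' marginal cost at Q' = 8.48: 68.5 + 1.75·8.48 = 83.34.
ΔQ = 19.1667 − 8.48 = 10.6867; wedge = 115.4 − 83.34 = 32.06.
Deadweight loss = ½ × 10.6867 × 32.06 = $171.31.

$171.31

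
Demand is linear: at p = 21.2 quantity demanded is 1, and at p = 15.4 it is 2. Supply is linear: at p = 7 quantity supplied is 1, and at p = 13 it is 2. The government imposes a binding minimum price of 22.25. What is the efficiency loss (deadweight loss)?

Demand slope = (15.4 − 21.2)/(2 − 1) = −5.8, so p = 27 − 5.8q.
Supply slope = (13 − 7)/(2 − 1) = 6, so p = 1 + 6q.
Competitive equilibrium: 27 − 5.8q = 1 + 6q → q* = 2.2034, p* = 14.2203.
At the floor p = 22.25, quantity demanded = (27 − 22.25)/5.8 = 0.819.
Sellers' marginal cost at q' = 0.819: 1 + 6·0.819 = 5.914.
Δq = 2.2034 − 0.819 = 1.3844; wedge = 22.25 − 5.914 = 16.336.
The triangle = ½ × 1.3844 × 16.336 = 11.31.

11.31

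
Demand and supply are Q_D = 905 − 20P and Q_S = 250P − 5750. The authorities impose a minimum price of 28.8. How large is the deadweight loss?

186.17

In inverse form: demand P = 45.25 − 0.05Q, supply P = 23 + 0.004Q.
Competitive equilibrium: 45.25 − 0.05Q = 23 + 0.004Q → Q* = 412.037, P* = 24.6481.
At the floor P = 28.8, quantity demanded = (45.25 − 28.8)/0.05 = 329.
Sellers' marginal cost at Q' = 329: 23 + 0.004·329 = 24.316.
ΔQ = 412.037 − 329 = 83.037; wedge = 28.8 − 24.316 = 4.484.
Deadweight loss = ½ × 83.037 × 4.484 = 186.17.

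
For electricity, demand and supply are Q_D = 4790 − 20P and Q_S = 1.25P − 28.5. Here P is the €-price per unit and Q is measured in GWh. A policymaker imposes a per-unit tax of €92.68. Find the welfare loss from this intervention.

€5052.70

In inverse form: demand P = 239.5 − 0.05Q, supply P = 22.8 + 0.8Q.
Competitive equilibrium: 239.5 − 0.05Q = 22.8 + 0.8Q → Q* = 254.9412, P* = 226.7529.
With the tax, the buyer price exceeds the seller price by 92.68: (239.5 − 0.05Q) − (22.8 + 0.8Q) = 92.68 → Q' = 145.9059.
ΔQ = 254.9412 − 145.9059 = 109.0353; the wedge equals the tax, 92.68.
The triangle = ½ × 109.0353 × 92.68 = €5052.70.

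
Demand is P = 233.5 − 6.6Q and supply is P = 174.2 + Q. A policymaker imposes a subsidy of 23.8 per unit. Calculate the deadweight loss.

37.27

Competitive equilibrium: 233.5 − 6.6Q = 174.2 + Q → Q* = 7.8026, P* = 182.0026.
The subsidy lowers effective supply by 23.8: P = 150.4 + Q.
New quantity: 233.5 − 6.6Q = 150.4 + Q → Q' = 10.9342.
Overproduction ΔQ = 10.9342 − 7.8026 = 3.1316; wedge = subsidy = 23.8.
The triangle = ½ × 3.1316 × 23.8 = 37.27.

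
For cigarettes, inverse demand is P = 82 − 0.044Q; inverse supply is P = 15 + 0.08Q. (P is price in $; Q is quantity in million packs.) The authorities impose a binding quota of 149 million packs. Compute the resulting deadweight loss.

$9494.27 million

Competitive equilibrium: 82 − 0.044Q = 15 + 0.08Q → Q* = 540.3226, P* = 58.2258.
At Q = 149: demand price = 82 − 0.044·149 = 75.444; supply price = 15 + 0.08·149 = 26.92.
ΔQ = 540.3226 − 149 = 391.3226; wedge = 75.444 − 26.92 = 48.524.
The triangle = ½ × 391.3226 × 48.524 = $9494.27 million.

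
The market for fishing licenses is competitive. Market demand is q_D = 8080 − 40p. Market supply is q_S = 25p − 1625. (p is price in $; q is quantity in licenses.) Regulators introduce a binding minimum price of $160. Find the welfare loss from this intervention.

In inverse form: demand p = 202 − 0.025q, supply p = 65 + 0.04q.
Competitive equilibrium: 202 − 0.025q = 65 + 0.04q → q* = 2107.6923, p* = 149.3077.
At the floor p = 160, quantity demanded = (202 − 160)/0.025 = 1680.
Sellers' marginal cost at q' = 1680: 65 + 0.04·1680 = 132.2.
Δq = 2107.6923 − 1680 = 427.6923; wedge = 160 − 132.2 = 27.8.
Welfare loss = ½ × 427.6923 × 27.8 = $5944.92.

$5944.92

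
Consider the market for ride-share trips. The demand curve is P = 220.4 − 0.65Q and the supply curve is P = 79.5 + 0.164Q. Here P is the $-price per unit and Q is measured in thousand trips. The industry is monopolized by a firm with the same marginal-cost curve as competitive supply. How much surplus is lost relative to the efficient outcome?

Competitive equilibrium: 220.4 − 0.65Q = 79.5 + 0.164Q → Q* = 173.09582, P* = 107.88771.
Marginal revenue: MR = 220.4 − 1.3Q. Set MR = MC: 220.4 − 1.3Q = 79.5 + 0.164Q → Q_m = 96.24317.
Price P_m = 220.4 − 0.65·96.24317 = 157.84194; MC(Q_m) = 79.5 + 0.164·96.24317 = 95.28388.
Competitive Q* = 173.09582, so ΔQ = 76.85265; wedge = 157.84194 − 95.28388 = 62.55806.
DWL = ½ × 76.85265 × 62.55806 = $2403.88 thousand.

$2403.88 thousand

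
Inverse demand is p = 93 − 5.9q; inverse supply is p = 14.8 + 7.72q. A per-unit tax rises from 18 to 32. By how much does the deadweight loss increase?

25.70

Competitive equilibrium: 93 − 5.9q = 14.8 + 7.72q → q* = 5.7416, p* = 59.1248.
For a per-unit tax t: Δq = t/13.62, so DWL = ½·t·(t/13.62) = t²/27.24.
At t = 18: DWL = 11.894. At t = 32: DWL = 37.592.
Increase = 37.592 − 11.894 = 25.70.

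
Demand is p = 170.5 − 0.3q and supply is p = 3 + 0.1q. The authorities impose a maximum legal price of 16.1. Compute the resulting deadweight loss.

Competitive equilibrium: 170.5 − 0.3q = 3 + 0.1q → q* = 418.75, p* = 44.875.
At the ceiling p = 16.1, quantity supplied = (16.1 − 3)/0.1 = 131.
Willingness to pay at q' = 131: 170.5 − 0.3·131 = 131.2.
Δq = 418.75 − 131 = 287.75; wedge = 131.2 − 16.1 = 115.1.
Welfare loss = ½ × 287.75 × 115.1 = 16560.01.

16560.01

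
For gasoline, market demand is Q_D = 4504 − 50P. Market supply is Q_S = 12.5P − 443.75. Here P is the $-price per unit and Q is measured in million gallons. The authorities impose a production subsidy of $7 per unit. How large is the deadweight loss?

$245 million

In inverse form: demand P = 90.08 − 0.02Q, supply P = 35.5 + 0.08Q.
Competitive equilibrium: 90.08 − 0.02Q = 35.5 + 0.08Q → Q* = 545.8, P* = 79.164.
The subsidy lowers effective supply by 7: P = 28.5 + 0.08Q.
New quantity: 90.08 − 0.02Q = 28.5 + 0.08Q → Q' = 615.8.
Overproduction ΔQ = 615.8 − 545.8 = 70; wedge = subsidy = 7.
Deadweight loss = ½ × 70 × 7 = $245 million.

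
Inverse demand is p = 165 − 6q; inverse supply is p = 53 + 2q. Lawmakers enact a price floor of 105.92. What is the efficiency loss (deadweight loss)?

Competitive equilibrium: 165 − 6q = 53 + 2q → q* = 14, p* = 81.
At the floor p = 105.92, quantity demanded = (165 − 105.92)/6 = 9.8467.
Sellers' marginal cost at q' = 9.8467: 53 + 2·9.8467 = 72.6934.
Δq = 14 − 9.8467 = 4.1533; wedge = 105.92 − 72.6934 = 33.2266.
DWL = ½ × 4.1533 × 33.2266 = 69.

69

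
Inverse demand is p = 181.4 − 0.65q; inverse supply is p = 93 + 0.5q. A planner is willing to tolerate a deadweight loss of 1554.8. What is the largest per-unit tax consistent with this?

Competitive equilibrium: 181.4 − 0.65q = 93 + 0.5q → q* = 76.8696, p* = 131.4348.
A tax t gives Δq = t/1.15 and wedge t, so DWL = t²/2.3.
t²/2.3 = 1554.8 → t² = 3576.04 → t = 59.8.

59.8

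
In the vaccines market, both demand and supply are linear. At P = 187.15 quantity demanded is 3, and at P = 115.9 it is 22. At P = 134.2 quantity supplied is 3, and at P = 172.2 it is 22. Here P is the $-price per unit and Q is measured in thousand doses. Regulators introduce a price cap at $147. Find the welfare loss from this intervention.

Demand slope = (115.9 − 187.15)/(22 − 3) = −3.75, so P = 198.4 − 3.75Q.
Supply slope = (172.2 − 134.2)/(22 − 3) = 2, so P = 128.2 + 2Q.
Competitive equilibrium: 198.4 − 3.75Q = 128.2 + 2Q → Q* = 12.2087, P* = 152.6174.
At the ceiling P = 147, quantity supplied = (147 − 128.2)/2 = 9.4.
Willingness to pay at Q' = 9.4: 198.4 − 3.75·9.4 = 163.15.
ΔQ = 12.2087 − 9.4 = 2.8087; wedge = 163.15 − 147 = 16.15.
The triangle = ½ × 2.8087 × 16.15 = $22.68 thousand.

$22.68 thousand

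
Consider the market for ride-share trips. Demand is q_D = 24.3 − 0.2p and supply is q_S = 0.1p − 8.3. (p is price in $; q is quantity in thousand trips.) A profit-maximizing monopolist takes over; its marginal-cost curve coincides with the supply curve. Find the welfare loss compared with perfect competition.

In inverse form: demand p = 121.5 − 5q, supply p = 83 + 10q.
Competitive equilibrium: 121.5 − 5q = 83 + 10q → q* = 2.5667, p* = 108.6667.
Marginal revenue: MR = 121.5 − 10q. Set MR = MC: 121.5 − 10q = 83 + 10q → q_m = 1.925.
Price p_m = 121.5 − 5·1.925 = 111.875; MC(q_m) = 83 + 10·1.925 = 102.25.
Competitive q* = 2.5667, so Δq = 0.6417; wedge = 111.875 − 102.25 = 9.625.
Deadweight loss = ½ × 0.6417 × 9.625 = $3.09 thousand.

$3.09 thousand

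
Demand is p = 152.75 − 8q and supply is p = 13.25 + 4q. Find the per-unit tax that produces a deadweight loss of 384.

96

Competitive equilibrium: 152.75 − 8q = 13.25 + 4q → q* = 11.625, p* = 59.75.
A tax t gives Δq = t/12 and wedge t, so DWL = t²/24.
t²/24 = 384 → t² = 9216 → t = 96.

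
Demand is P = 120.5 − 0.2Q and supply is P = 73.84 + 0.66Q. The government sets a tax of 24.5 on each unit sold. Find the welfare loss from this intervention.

348.98

Competitive equilibrium: 120.5 − 0.2Q = 73.84 + 0.66Q → Q* = 54.2558, P* = 109.6488.
With the tax, the buyer price exceeds the seller price by 24.5: (120.5 − 0.2Q) − (73.84 + 0.66Q) = 24.5 → Q' = 25.7674.
ΔQ = 54.2558 − 25.7674 = 28.4884; the wedge equals the tax, 24.5.
Welfare loss = ½ × 28.4884 × 24.5 = 348.98.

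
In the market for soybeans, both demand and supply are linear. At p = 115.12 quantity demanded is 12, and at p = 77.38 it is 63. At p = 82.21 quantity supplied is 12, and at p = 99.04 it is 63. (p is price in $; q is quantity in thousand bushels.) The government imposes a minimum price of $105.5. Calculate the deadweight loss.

Demand slope = (77.38 − 115.12)/(63 − 12) = −0.74, so p = 124 − 0.74q.
Supply slope = (99.04 − 82.21)/(63 − 12) = 0.33, so p = 78.25 + 0.33q.
Competitive equilibrium: 124 − 0.74q = 78.25 + 0.33q → q* = 42.757, p* = 92.3598.
At the floor p = 105.5, quantity demanded = (124 − 105.5)/0.74 = 25.
Sellers' marginal cost at q' = 25: 78.25 + 0.33·25 = 86.5.
Δq = 42.757 − 25 = 17.757; wedge = 105.5 − 86.5 = 19.
The triangle = ½ × 17.757 × 19 = $168.69 thousand.

$168.69 thousand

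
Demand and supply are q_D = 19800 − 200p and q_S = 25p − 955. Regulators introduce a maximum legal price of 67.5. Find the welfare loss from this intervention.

8610.29

In inverse form: demand p = 99 − 0.005q, supply p = 38.2 + 0.04q.
Competitive equilibrium: 99 − 0.005q = 38.2 + 0.04q → q* = 1351.1111, p* = 92.2444.
At the ceiling p = 67.5, quantity supplied = (67.5 − 38.2)/0.04 = 732.5.
Willingness to pay at q' = 732.5: 99 − 0.005·732.5 = 95.3375.
Δq = 1351.1111 − 732.5 = 618.6111; wedge = 95.3375 − 67.5 = 27.8375.
DWL = ½ × 618.6111 × 27.8375 = 8610.29.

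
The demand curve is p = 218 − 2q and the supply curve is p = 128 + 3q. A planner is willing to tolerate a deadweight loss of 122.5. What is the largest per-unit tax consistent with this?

Competitive equilibrium: 218 − 2q = 128 + 3q → q* = 18, p* = 182.
A tax t gives Δq = t/5 and wedge t, so DWL = t²/10.
t²/10 = 122.5 → t² = 1225 → t = 35.

35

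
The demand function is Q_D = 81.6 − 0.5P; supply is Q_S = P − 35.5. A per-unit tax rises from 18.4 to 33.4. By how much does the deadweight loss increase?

In inverse form: demand P = 163.2 − 2Q, supply P = 35.5 + Q.
Competitive equilibrium: 163.2 − 2Q = 35.5 + Q → Q* = 42.5667, P* = 78.0667.
For a per-unit tax t: ΔQ = t/3, so DWL = ½·t·(t/3) = t²/6.
At t = 18.4: DWL = 56.427. At t = 33.4: DWL = 185.927.
Increase = 185.927 − 56.427 = 129.50.

129.50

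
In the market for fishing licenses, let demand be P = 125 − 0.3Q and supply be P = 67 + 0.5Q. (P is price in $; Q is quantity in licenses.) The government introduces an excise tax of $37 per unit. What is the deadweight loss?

$855.625

Competitive equilibrium: 125 − 0.3Q = 67 + 0.5Q → Q* = 72.5, P* = 103.25.
With the tax, the buyer price exceeds the seller price by 37: (125 − 0.3Q) − (67 + 0.5Q) = 37 → Q' = 26.25.
ΔQ = 72.5 − 26.25 = 46.25; the wedge equals the tax, 37.
Welfare loss = ½ × 46.25 × 37 = $855.625.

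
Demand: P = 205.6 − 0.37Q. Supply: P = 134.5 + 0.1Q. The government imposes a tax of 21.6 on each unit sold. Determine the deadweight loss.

496.34

Competitive equilibrium: 205.6 − 0.37Q = 134.5 + 0.1Q → Q* = 151.2766, P* = 149.6277.
With the tax, the buyer price exceeds the seller price by 21.6: (205.6 − 0.37Q) − (134.5 + 0.1Q) = 21.6 → Q' = 105.3191.
ΔQ = 151.2766 − 105.3191 = 45.9575; the wedge equals the tax, 21.6.
The triangle = ½ × 45.9575 × 21.6 = 496.34.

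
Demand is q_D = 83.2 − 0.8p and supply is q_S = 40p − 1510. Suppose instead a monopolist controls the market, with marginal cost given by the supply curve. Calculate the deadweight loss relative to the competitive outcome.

421.82

In inverse form: demand p = 104 − 1.25q, supply p = 37.75 + 0.025q.
Competitive equilibrium: 104 − 1.25q = 37.75 + 0.025q → q* = 51.9608, p* = 39.049.
Marginal revenue: MR = 104 − 2.5q. Set MR = MC: 104 − 2.5q = 37.75 + 0.025q → q_m = 26.2376.
Price p_m = 104 − 1.25·26.2376 = 71.203; MC(q_m) = 37.75 + 0.025·26.2376 = 38.4059.
Competitive q* = 51.9608, so Δq = 25.7232; wedge = 71.203 − 38.4059 = 32.7971.
DWL = ½ × 25.7232 × 32.7971 = 421.82.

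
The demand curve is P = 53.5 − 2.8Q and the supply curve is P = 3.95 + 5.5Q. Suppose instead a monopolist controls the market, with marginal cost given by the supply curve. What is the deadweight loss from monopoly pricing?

9.41

Competitive equilibrium: 53.5 − 2.8Q = 3.95 + 5.5Q → Q* = 5.9699, P* = 36.7843.
Marginal revenue: MR = 53.5 − 5.6Q. Set MR = MC: 53.5 − 5.6Q = 3.95 + 5.5Q → Q_m = 4.464.
Price P_m = 53.5 − 2.8·4.464 = 41.0008; MC(Q_m) = 3.95 + 5.5·4.464 = 28.502.
Competitive Q* = 5.9699, so ΔQ = 1.5059; wedge = 41.0008 − 28.502 = 12.4988.
The triangle = ½ × 1.5059 × 12.4988 = 9.41.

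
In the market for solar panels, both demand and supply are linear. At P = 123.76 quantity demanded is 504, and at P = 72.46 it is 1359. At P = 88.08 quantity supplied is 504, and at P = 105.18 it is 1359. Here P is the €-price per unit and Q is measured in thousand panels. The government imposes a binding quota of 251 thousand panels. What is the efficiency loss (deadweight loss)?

€19544.04 thousand

Demand slope = (72.46 − 123.76)/(1359 − 504) = −0.06, so P = 154 − 0.06Q.
Supply slope = (105.18 − 88.08)/(1359 − 504) = 0.02, so P = 78 + 0.02Q.
Competitive equilibrium: 154 − 0.06Q = 78 + 0.02Q → Q* = 950, P* = 97.
At Q = 251: demand price = 154 − 0.06·251 = 138.94; supply price = 78 + 0.02·251 = 83.02.
ΔQ = 950 − 251 = 699; wedge = 138.94 − 83.02 = 55.92.
Deadweight loss = ½ × 699 × 55.92 = €19544.04 thousand.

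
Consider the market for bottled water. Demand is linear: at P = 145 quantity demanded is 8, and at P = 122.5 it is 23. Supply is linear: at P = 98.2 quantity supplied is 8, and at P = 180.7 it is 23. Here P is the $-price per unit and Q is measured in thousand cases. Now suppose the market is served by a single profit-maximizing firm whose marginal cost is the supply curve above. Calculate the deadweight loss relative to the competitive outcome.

Demand slope = (122.5 − 145)/(23 − 8) = −1.5, so P = 157 − 1.5Q.
Supply slope = (180.7 − 98.2)/(23 − 8) = 5.5, so P = 54.2 + 5.5Q.
Competitive equilibrium: 157 − 1.5Q = 54.2 + 5.5Q → Q* = 14.6857, P* = 134.9714.
Marginal revenue: MR = 157 − 3Q. Set MR = MC: 157 − 3Q = 54.2 + 5.5Q → Q_m = 12.0941.
Price P_m = 157 − 1.5·12.0941 = 138.8589; MC(Q_m) = 54.2 + 5.5·12.0941 = 120.7176.
Competitive Q* = 14.6857, so ΔQ = 2.5916; wedge = 138.8589 − 120.7176 = 18.1413.
DWL = ½ × 2.5916 × 18.1413 = $23.51 thousand.

$23.51 thousand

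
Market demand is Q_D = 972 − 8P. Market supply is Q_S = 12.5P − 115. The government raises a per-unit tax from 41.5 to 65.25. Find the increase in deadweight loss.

In inverse form: demand P = 121.5 − 0.125Q, supply P = 9.2 + 0.08Q.
Competitive equilibrium: 121.5 − 0.125Q = 9.2 + 0.08Q → Q* = 547.8049, P* = 53.0244.
For a per-unit tax t: ΔQ = t/0.205, so DWL = ½·t·(t/0.205) = t²/0.41.
At t = 41.5: DWL = 4200.61. At t = 65.25: DWL = 10384.299.
Increase = 10384.299 − 4200.61 = 6183.69.

6183.69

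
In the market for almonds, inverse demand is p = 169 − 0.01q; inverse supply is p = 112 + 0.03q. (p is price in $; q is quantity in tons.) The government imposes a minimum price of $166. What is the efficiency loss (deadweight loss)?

$25312.50

Competitive equilibrium: 169 − 0.01q = 112 + 0.03q → q* = 1425, p* = 154.75.
At the floor p = 166, quantity demanded = (169 − 166)/0.01 = 300.
Sellers' marginal cost at q' = 300: 112 + 0.03·300 = 121.
Δq = 1425 − 300 = 1125; wedge = 166 − 121 = 45.
Welfare loss = ½ × 1125 × 45 = $25312.50.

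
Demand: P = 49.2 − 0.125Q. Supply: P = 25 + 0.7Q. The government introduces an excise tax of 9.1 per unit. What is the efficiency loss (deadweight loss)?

Competitive equilibrium: 49.2 − 0.125Q = 25 + 0.7Q → Q* = 29.3333, P* = 45.5333.
With the tax, the buyer price exceeds the seller price by 9.1: (49.2 − 0.125Q) − (25 + 0.7Q) = 9.1 → Q' = 18.303.
ΔQ = 29.3333 − 18.303 = 11.0303; the wedge equals the tax, 9.1.
DWL = ½ × 11.0303 × 9.1 = 50.19.

50.19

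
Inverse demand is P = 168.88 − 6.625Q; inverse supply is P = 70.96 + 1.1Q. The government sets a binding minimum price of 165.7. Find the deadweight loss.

Competitive equilibrium: 168.88 − 6.625Q = 70.96 + 1.1Q → Q* = 12.6757, P* = 84.9033.
At the floor P = 165.7, quantity demanded = (168.88 − 165.7)/6.625 = 0.48.
Sellers' marginal cost at Q' = 0.48: 70.96 + 1.1·0.48 = 71.488.
ΔQ = 12.6757 − 0.48 = 12.1957; wedge = 165.7 − 71.488 = 94.212.
The triangle = ½ × 12.1957 × 94.212 = 574.49.

574.49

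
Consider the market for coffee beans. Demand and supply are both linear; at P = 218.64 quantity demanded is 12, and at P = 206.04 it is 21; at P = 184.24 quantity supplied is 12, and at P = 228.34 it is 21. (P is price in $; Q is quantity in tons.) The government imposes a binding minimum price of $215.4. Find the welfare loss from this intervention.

$31.18

Demand slope = (206.04 − 218.64)/(21 − 12) = −1.4, so P = 235.44 − 1.4Q.
Supply slope = (228.34 − 184.24)/(21 − 12) = 4.9, so P = 125.44 + 4.9Q.
Competitive equilibrium: 235.44 − 1.4Q = 125.44 + 4.9Q → Q* = 17.4603, P* = 210.9956.
At the floor P = 215.4, quantity demanded = (235.44 − 215.4)/1.4 = 14.3143.
Sellers' marginal cost at Q' = 14.3143: 125.44 + 4.9·14.3143 = 195.5801.
ΔQ = 17.4603 − 14.3143 = 3.146; wedge = 215.4 − 195.5801 = 19.8199.
Deadweight loss = ½ × 3.146 × 19.8199 = $31.18.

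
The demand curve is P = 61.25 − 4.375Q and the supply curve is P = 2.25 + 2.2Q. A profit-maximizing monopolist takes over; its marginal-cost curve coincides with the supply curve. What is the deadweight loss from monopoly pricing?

42.26

Competitive equilibrium: 61.25 − 4.375Q = 2.25 + 2.2Q → Q* = 8.9734, P* = 21.9914.
Marginal revenue: MR = 61.25 − 8.75Q. Set MR = MC: 61.25 − 8.75Q = 2.25 + 2.2Q → Q_m = 5.3881.
Price P_m = 61.25 − 4.375·5.3881 = 37.6771; MC(Q_m) = 2.25 + 2.2·5.3881 = 14.1038.
Competitive Q* = 8.9734, so ΔQ = 3.5853; wedge = 37.6771 − 14.1038 = 23.5733.
DWL = ½ × 3.5853 × 23.5733 = 42.26.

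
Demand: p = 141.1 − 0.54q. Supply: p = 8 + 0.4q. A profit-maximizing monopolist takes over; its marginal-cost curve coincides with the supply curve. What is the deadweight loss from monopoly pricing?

Competitive equilibrium: 141.1 − 0.54q = 8 + 0.4q → q* = 141.5957, p* = 64.6383.
Marginal revenue: MR = 141.1 − 1.08q. Set MR = MC: 141.1 − 1.08q = 8 + 0.4q → q_m = 89.9324.
Price p_m = 141.1 − 0.54·89.9324 = 92.5365; MC(q_m) = 8 + 0.4·89.9324 = 43.973.
Competitive q* = 141.5957, so Δq = 51.6633; wedge = 92.5365 − 43.973 = 48.5635.
The triangle = ½ × 51.6633 × 48.5635 = 1254.48.

1254.48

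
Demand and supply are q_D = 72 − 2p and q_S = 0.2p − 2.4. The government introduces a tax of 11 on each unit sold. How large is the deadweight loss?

In inverse form: demand p = 36 − 0.5q, supply p = 12 + 5q.
Competitive equilibrium: 36 − 0.5q = 12 + 5q → q* = 4.3636, p* = 33.8182.
With the tax, the buyer price exceeds the seller price by 11: (36 − 0.5q) − (12 + 5q) = 11 → q' = 2.3636.
Δq = 4.3636 − 2.3636 = 2; the wedge equals the tax, 11.
The triangle = ½ × 2 × 11 = 11.

11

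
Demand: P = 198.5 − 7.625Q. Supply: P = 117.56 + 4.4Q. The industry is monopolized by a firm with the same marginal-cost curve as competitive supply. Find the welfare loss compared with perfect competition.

Competitive equilibrium: 198.5 − 7.625Q = 117.56 + 4.4Q → Q* = 6.731, P* = 147.1763.
Marginal revenue: MR = 198.5 − 15.25Q. Set MR = MC: 198.5 − 15.25Q = 117.56 + 4.4Q → Q_m = 4.1191.
Price P_m = 198.5 − 7.625·4.1191 = 167.0919; MC(Q_m) = 117.56 + 4.4·4.1191 = 135.684.
Competitive Q* = 6.731, so ΔQ = 2.6119; wedge = 167.0919 − 135.684 = 31.4079.
Deadweight loss = ½ × 2.6119 × 31.4079 = 41.02.

41.02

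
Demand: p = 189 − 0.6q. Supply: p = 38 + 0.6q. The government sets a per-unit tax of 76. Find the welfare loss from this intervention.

2406.67

Competitive equilibrium: 189 − 0.6q = 38 + 0.6q → q* = 125.8333, p* = 113.5.
With the tax, the buyer price exceeds the seller price by 76: (189 − 0.6q) − (38 + 0.6q) = 76 → q' = 62.5.
Δq = 125.8333 − 62.5 = 63.3333; the wedge equals the tax, 76.
Welfare loss = ½ × 63.3333 × 76 = 2406.67.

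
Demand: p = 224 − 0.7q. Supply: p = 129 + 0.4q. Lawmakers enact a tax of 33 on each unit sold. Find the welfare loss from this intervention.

Competitive equilibrium: 224 − 0.7q = 129 + 0.4q → q* = 86.3636, p* = 163.5455.
With the tax, the buyer price exceeds the seller price by 33: (224 − 0.7q) − (129 + 0.4q) = 33 → q' = 56.3636.
Δq = 86.3636 − 56.3636 = 30; the wedge equals the tax, 33.
Deadweight loss = ½ × 30 × 33 = 495.

495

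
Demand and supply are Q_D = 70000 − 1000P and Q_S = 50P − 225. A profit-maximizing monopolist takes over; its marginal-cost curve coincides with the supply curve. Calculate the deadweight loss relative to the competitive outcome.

In inverse form: demand P = 70 − 0.001Q, supply P = 4.5 + 0.02Q.
Competitive equilibrium: 70 − 0.001Q = 4.5 + 0.02Q → Q* = 3119.0476, P* = 66.881.
Marginal revenue: MR = 70 − 0.002Q. Set MR = MC: 70 − 0.002Q = 4.5 + 0.02Q → Q_m = 2977.2727.
Price P_m = 70 − 0.001·2977.2727 = 67.0227; MC(Q_m) = 4.5 + 0.02·2977.2727 = 64.0455.
Competitive Q* = 3119.0476, so ΔQ = 141.7749; wedge = 67.0227 − 64.0455 = 2.9772.
Deadweight loss = ½ × 141.7749 × 2.9772 = 211.05.

211.05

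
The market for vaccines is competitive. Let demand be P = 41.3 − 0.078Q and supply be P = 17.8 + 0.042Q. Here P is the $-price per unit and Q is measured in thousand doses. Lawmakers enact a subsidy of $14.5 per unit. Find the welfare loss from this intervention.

Competitive equilibrium: 41.3 − 0.078Q = 17.8 + 0.042Q → Q* = 195.8333, P* = 26.025.
The subsidy lowers effective supply by 14.5: P = 3.3 + 0.042Q.
New quantity: 41.3 − 0.078Q = 3.3 + 0.042Q → Q' = 316.6667.
Overproduction ΔQ = 316.6667 − 195.8333 = 120.8334; wedge = subsidy = 14.5.
Deadweight loss = ½ × 120.8334 × 14.5 = $876.04 thousand.

$876.04 thousand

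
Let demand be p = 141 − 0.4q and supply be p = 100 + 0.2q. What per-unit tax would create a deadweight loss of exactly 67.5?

Competitive equilibrium: 141 − 0.4q = 100 + 0.2q → q* = 68.3333, p* = 113.6667.
A tax t gives Δq = t/0.6 and wedge t, so DWL = t²/1.2.
t²/1.2 = 67.5 → t² = 81 → t = 9.

9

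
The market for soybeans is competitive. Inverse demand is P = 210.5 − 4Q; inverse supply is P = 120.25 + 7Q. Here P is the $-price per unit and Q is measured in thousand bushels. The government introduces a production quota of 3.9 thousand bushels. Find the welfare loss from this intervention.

$101.91 thousand

Competitive equilibrium: 210.5 − 4Q = 120.25 + 7Q → Q* = 8.2045, P* = 177.6818.
At Q = 3.9: demand price = 210.5 − 4·3.9 = 194.9; supply price = 120.25 + 7·3.9 = 147.55.
ΔQ = 8.2045 − 3.9 = 4.3045; wedge = 194.9 − 147.55 = 47.35.
The triangle = ½ × 4.3045 × 47.35 = $101.91 thousand.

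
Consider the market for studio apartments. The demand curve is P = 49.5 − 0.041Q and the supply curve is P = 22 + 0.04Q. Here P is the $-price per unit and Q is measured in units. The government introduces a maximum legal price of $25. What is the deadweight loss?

Competitive equilibrium: 49.5 − 0.041Q = 22 + 0.04Q → Q* = 339.5062, P* = 35.5802.
At the ceiling P = 25, quantity supplied = (25 − 22)/0.04 = 75.
Willingness to pay at Q' = 75: 49.5 − 0.041·75 = 46.425.
ΔQ = 339.5062 − 75 = 264.5062; wedge = 46.425 − 25 = 21.425.
Deadweight loss = ½ × 264.5062 × 21.425 = $2833.52.

$2833.52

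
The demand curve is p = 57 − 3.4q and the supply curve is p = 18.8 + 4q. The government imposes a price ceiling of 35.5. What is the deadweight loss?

Competitive equilibrium: 57 − 3.4q = 18.8 + 4q → q* = 5.1622, p* = 39.4486.
At the ceiling p = 35.5, quantity supplied = (35.5 − 18.8)/4 = 4.175.
Willingness to pay at q' = 4.175: 57 − 3.4·4.175 = 42.805.
Δq = 5.1622 − 4.175 = 0.9872; wedge = 42.805 − 35.5 = 7.305.
The triangle = ½ × 0.9872 × 7.305 = 3.61.

3.61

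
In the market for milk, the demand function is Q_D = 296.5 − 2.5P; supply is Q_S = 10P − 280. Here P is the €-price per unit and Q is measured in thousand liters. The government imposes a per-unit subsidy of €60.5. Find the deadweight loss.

In inverse form: demand P = 118.6 − 0.4Q, supply P = 28 + 0.1Q.
Competitive equilibrium: 118.6 − 0.4Q = 28 + 0.1Q → Q* = 181.2, P* = 46.12.
The subsidy lowers effective supply by 60.5: P = 0.1Q − 32.5.
New quantity: 118.6 − 0.4Q = 0.1Q − 32.5 → Q' = 302.2.
Overproduction ΔQ = 302.2 − 181.2 = 121; wedge = subsidy = 60.5.
The triangle = ½ × 121 × 60.5 = €3660.25 thousand.

€3660.25 thousand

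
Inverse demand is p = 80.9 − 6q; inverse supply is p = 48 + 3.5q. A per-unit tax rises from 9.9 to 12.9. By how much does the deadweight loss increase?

Competitive equilibrium: 80.9 − 6q = 48 + 3.5q → q* = 3.4632, p* = 60.1211.
For a per-unit tax t: Δq = t/9.5, so DWL = ½·t·(t/9.5) = t²/19.
At t = 9.9: DWL = 5.158. At t = 12.9: DWL = 8.758.
Increase = 8.758 − 5.158 = 3.60.

3.60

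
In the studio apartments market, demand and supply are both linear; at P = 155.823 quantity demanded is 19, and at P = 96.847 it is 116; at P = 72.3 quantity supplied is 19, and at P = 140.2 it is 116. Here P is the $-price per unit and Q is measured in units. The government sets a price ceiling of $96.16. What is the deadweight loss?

$579.60

Demand slope = (96.847 − 155.823)/(116 − 19) = −0.608, so P = 167.375 − 0.608Q.
Supply slope = (140.2 − 72.3)/(116 − 19) = 0.7, so P = 59 + 0.7Q.
Competitive equilibrium: 167.375 − 0.608Q = 59 + 0.7Q → Q* = 82.8555, P* = 116.9989.
At the ceiling P = 96.16, quantity supplied = (96.16 − 59)/0.7 = 53.0857.
Willingness to pay at Q' = 53.0857: 167.375 − 0.608·53.0857 = 135.0989.
ΔQ = 82.8555 − 53.0857 = 29.7698; wedge = 135.0989 − 96.16 = 38.9389.
Deadweight loss = ½ × 29.7698 × 38.9389 = $579.60.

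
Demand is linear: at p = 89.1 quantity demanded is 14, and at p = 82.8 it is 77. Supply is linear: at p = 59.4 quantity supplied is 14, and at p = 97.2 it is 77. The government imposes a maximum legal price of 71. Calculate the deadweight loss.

Demand slope = (82.8 − 89.1)/(77 − 14) = −0.1, so p = 90.5 − 0.1q.
Supply slope = (97.2 − 59.4)/(77 − 14) = 0.6, so p = 51 + 0.6q.
Competitive equilibrium: 90.5 − 0.1q = 51 + 0.6q → q* = 56.4286, p* = 84.8571.
At the ceiling p = 71, quantity supplied = (71 − 51)/0.6 = 33.3333.
Willingness to pay at q' = 33.3333: 90.5 − 0.1·33.3333 = 87.1667.
Δq = 56.4286 − 33.3333 = 23.0953; wedge = 87.1667 − 71 = 16.1667.
Deadweight loss = ½ × 23.0953 × 16.1667 = 186.69.

186.69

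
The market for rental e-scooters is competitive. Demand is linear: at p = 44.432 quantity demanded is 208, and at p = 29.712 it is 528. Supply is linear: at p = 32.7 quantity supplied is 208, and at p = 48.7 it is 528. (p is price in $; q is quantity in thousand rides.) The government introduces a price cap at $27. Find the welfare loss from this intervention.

$2678.13 thousand

Demand slope = (29.712 − 44.432)/(528 − 208) = −0.046, so p = 54 − 0.046q.
Supply slope = (48.7 − 32.7)/(528 − 208) = 0.05, so p = 22.3 + 0.05q.
Competitive equilibrium: 54 − 0.046q = 22.3 + 0.05q → q* = 330.2083, p* = 38.8104.
At the ceiling p = 27, quantity supplied = (27 − 22.3)/0.05 = 94.
Willingness to pay at q' = 94: 54 − 0.046·94 = 49.676.
Δq = 330.2083 − 94 = 236.2083; wedge = 49.676 − 27 = 22.676.
The triangle = ½ × 236.2083 × 22.676 = $2678.13 thousand.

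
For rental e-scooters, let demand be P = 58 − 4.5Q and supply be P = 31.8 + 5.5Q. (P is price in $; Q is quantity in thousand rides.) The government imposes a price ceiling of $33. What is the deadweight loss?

$28.84 thousand

Competitive equilibrium: 58 − 4.5Q = 31.8 + 5.5Q → Q* = 2.62, P* = 46.21.
At the ceiling P = 33, quantity supplied = (33 − 31.8)/5.5 = 0.2182.
Willingness to pay at Q' = 0.2182: 58 − 4.5·0.2182 = 57.0181.
ΔQ = 2.62 − 0.2182 = 2.4018; wedge = 57.0181 − 33 = 24.0181.
DWL = ½ × 2.4018 × 24.0181 = $28.84 thousand.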